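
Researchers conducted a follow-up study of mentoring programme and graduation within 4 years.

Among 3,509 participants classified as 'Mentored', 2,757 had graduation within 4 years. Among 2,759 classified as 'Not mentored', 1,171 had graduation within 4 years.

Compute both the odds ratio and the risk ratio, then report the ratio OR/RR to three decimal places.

From the description: a = 2757, b = 752, c = 1171, d = 1588.
OR = (2757·1588)/(752·1171) = 4378116/880592 = 4.97179
Risk in exposed = 2757/3509 = 0.78569; risk in unexposed = 1171/2759 = 0.42443; RR = 1.85118
OR/RR = 4.97179 / 1.85118 = 2.68574
The outcome is not rare, so the OR lies further from 1 than the RR.

2.686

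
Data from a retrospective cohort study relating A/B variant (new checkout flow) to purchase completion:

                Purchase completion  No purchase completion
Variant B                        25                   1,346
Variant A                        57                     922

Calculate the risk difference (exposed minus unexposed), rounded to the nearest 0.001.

Cells: a = 25, b = 1346, c = 57, d = 922.
Risk in exposed = 25/1371 = 0.018235; risk in unexposed = 57/979 = 0.058223.
Risk difference = 0.018235 − 0.058223 = -0.039988

-0.040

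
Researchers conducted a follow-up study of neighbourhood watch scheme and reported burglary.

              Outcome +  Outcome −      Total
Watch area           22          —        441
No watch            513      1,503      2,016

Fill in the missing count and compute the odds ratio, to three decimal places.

The missing cell is in the exposed row: 441 − 22 = 419.
So a = 22, b = 419, c = 513, d = 1503.
OR = (a·d)/(b·c) = (22 × 1503) / (419 × 513) = 33066 / 214947 = 0.15383

0.154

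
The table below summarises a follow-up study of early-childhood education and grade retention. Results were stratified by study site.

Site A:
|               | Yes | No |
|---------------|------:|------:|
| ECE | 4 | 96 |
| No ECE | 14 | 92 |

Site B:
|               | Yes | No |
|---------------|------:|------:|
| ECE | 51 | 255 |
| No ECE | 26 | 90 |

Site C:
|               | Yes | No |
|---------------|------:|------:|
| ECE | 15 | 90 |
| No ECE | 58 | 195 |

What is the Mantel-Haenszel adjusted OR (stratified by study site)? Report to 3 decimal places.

OR_MH = Σ(aᵢdᵢ/nᵢ) / Σ(bᵢcᵢ/nᵢ), where nᵢ is the stratum total.
Stratum 1 (Site A): n = 206; a·d/n = 4·92/206 = 1.7864; b·c/n = 96·14/206 = 6.5243
Stratum 2 (Site B): n = 422; a·d/n = 51·90/422 = 10.8768; b·c/n = 255·26/422 = 15.7109
Stratum 3 (Site C): n = 358; a·d/n = 15·195/358 = 8.1704; b·c/n = 90·58/358 = 14.5810
OR_MH = (1.7864 + 10.8768 + 8.1704) / (6.5243 + 15.7109 + 14.5810) = 20.8336 / 36.8162 = 0.56588

0.566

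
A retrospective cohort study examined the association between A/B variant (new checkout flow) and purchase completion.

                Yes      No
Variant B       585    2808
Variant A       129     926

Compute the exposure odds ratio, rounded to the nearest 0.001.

1.495

Cells: a = 585, b = 2808, c = 129, d = 926.
OR = (a·d)/(b·c) = (585 × 926) / (2808 × 129) = 541710 / 362232 = 1.49548
The odds of purchase completion are about 1.50 times as high in the variant b group.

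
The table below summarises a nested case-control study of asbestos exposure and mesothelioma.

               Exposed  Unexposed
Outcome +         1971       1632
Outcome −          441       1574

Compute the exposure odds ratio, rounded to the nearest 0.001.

4.311

Reading the table with exposure as columns: a = 1971 (Exposed, case), b = 441 (Exposed, non-case), c = 1632 (Unexposed, case), d = 1574.
OR = (a·d)/(b·c) = (1971 × 1574) / (441 × 1632) = 3102354 / 719712 = 4.31055
The odds of mesothelioma are about 4.31 times as high in the exposed group.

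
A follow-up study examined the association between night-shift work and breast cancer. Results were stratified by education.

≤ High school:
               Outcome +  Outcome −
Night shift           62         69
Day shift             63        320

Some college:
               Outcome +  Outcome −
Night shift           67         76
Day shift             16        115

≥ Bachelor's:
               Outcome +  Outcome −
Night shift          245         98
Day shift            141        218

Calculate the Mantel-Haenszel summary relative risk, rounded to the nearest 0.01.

2.18

RR_MH = Σ(aᵢ·n₀ᵢ/nᵢ) / Σ(cᵢ·n₁ᵢ/nᵢ), with n₁ᵢ = aᵢ+bᵢ (exposed), n₀ᵢ = cᵢ+dᵢ (unexposed), nᵢ = n₁ᵢ+n₀ᵢ.
Stratum 1 (≤ High school): n₁ = 131, n₀ = 383, n = 514; a·n₀/n = 62·383/514 = 46.1984; c·n₁/n = 63·131/514 = 16.0564
Stratum 2 (Some college): n₁ = 143, n₀ = 131, n = 274; a·n₀/n = 67·131/274 = 32.0328; c·n₁/n = 16·143/274 = 8.3504
Stratum 3 (≥ Bachelor's): n₁ = 343, n₀ = 359, n = 702; a·n₀/n = 245·359/702 = 125.2920; c·n₁/n = 141·343/702 = 68.8932
RR_MH = (46.1984 + 32.0328 + 125.2920) / (16.0564 + 8.3504 + 68.8932) = 203.5233 / 93.2999 = 2.18139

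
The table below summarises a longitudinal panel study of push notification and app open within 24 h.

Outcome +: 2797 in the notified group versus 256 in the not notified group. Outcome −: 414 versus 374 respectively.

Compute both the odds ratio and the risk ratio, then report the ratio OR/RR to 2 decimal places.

4.60

From the description: a = 2797, b = 414, c = 256, d = 374.
OR = (2797·374)/(414·256) = 1046078/105984 = 9.87015
Risk in exposed = 2797/3211 = 0.87107; risk in unexposed = 256/630 = 0.40635; RR = 2.14364
OR/RR = 9.87015 / 2.14364 = 4.60438
The outcome is not rare, so the OR lies further from 1 than the RR.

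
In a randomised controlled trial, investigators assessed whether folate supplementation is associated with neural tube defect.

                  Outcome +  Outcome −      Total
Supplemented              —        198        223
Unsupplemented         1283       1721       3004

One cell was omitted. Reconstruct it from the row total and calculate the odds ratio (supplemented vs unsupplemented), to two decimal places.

0.17

The missing cell is in the exposed row: 223 − 198 = 25.
So a = 25, b = 198, c = 1283, d = 1721.
OR = (a·d)/(b·c) = (25 × 1721) / (198 × 1283) = 43025 / 254034 = 0.16937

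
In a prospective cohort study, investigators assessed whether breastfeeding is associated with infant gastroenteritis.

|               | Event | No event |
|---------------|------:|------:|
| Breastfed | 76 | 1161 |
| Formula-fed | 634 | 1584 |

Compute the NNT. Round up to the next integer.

Risk in treated group = 76/1237 = 0.06144; risk in control = 634/2218 = 0.28584.
Absolute risk reduction = 0.28584 − 0.06144 = 0.22440
NNT = 1 / ARR = 1 / 0.22440 = 4.456 → round up → 5

5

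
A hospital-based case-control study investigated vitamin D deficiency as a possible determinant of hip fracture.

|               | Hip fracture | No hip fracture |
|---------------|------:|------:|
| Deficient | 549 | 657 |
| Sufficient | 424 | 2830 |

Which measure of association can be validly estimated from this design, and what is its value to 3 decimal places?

Cells: a = 549, b = 657, c = 424, d = 2830.
This is a hospital-based case-control study: participants were sampled on outcome status, so risks in the source population cannot be estimated directly — relative risk is not valid here. The odds ratio is the appropriate measure.
OR = (a·d)/(b·c) = (549 × 2830) / (657 × 424) = 1553670 / 278568 = 5.57735

5.577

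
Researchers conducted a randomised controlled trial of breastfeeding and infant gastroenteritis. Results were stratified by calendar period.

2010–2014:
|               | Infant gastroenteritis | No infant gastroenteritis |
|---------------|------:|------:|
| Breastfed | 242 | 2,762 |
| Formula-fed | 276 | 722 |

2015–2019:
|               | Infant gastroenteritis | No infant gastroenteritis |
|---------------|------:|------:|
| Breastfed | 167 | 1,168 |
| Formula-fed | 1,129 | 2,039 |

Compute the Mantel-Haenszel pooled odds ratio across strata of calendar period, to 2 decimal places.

0.25

OR_MH = Σ(aᵢdᵢ/nᵢ) / Σ(bᵢcᵢ/nᵢ), where nᵢ is the stratum total.
Stratum 1 (2010–2014): n = 4002; a·d/n = 242·722/4002 = 43.6592; b·c/n = 2762·276/4002 = 190.4828
Stratum 2 (2015–2019): n = 4503; a·d/n = 167·2039/4503 = 75.6191; b·c/n = 1168·1129/4503 = 292.8430
OR_MH = (43.6592 + 75.6191) / (190.4828 + 292.8430) = 119.2783 / 483.3258 = 0.24679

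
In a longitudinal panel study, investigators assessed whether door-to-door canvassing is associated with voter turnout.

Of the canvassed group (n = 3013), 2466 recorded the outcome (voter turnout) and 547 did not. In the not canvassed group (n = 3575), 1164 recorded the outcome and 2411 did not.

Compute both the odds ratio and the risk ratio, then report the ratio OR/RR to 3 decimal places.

From the description: a = 2466, b = 547, c = 1164, d = 2411.
OR = (2466·2411)/(547·1164) = 5945526/636708 = 9.33792
Risk in exposed = 2466/3013 = 0.81845; risk in unexposed = 1164/3575 = 0.32559; RR = 2.51372
OR/RR = 9.33792 / 2.51372 = 3.71478
The outcome is not rare, so the OR lies further from 1 than the RR.

3.715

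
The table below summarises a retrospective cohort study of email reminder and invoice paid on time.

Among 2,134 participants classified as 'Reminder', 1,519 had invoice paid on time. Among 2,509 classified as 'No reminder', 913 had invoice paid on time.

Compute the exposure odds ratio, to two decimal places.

From the description: a = 1519, b = 615, c = 913, d = 1596.
OR = (a·d)/(b·c) = (1519 × 1596) / (615 × 913) = 2424324 / 561495 = 4.31762
The odds of invoice paid on time are about 4.32 times as high in the reminder group.

4.32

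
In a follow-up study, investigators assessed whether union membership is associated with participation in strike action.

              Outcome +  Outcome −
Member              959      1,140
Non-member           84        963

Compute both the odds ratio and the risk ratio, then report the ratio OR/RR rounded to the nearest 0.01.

Cells: a = 959, b = 1140, c = 84, d = 963.
OR = (959·963)/(1140·84) = 923517/95760 = 9.64408
Risk in exposed = 959/2099 = 0.45688; risk in unexposed = 84/1047 = 0.08023; RR = 5.69474
OR/RR = 9.64408 / 5.69474 = 1.69351
The outcome is not rare, so the OR lies further from 1 than the RR.

1.69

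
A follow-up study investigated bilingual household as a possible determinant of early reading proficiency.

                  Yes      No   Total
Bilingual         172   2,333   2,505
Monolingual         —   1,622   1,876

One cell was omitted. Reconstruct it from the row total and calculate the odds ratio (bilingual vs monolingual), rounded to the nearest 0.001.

The missing cell is in the unexposed row: 1876 − 1622 = 254.
So a = 172, b = 2333, c = 254, d = 1622.
OR = (a·d)/(b·c) = (172 × 1622) / (2333 × 254) = 278984 / 592582 = 0.47079

0.471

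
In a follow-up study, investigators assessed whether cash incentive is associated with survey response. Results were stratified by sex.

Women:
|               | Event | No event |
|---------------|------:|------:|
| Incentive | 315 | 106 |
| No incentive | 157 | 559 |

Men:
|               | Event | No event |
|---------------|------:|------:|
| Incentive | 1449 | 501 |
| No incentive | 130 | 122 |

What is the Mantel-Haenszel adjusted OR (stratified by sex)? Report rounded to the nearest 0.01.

5.32

OR_MH = Σ(aᵢdᵢ/nᵢ) / Σ(bᵢcᵢ/nᵢ), where nᵢ is the stratum total.
Stratum 1 (Women): n = 1137; a·d/n = 315·559/1137 = 154.8681; b·c/n = 106·157/1137 = 14.6368
Stratum 2 (Men): n = 2202; a·d/n = 1449·122/2202 = 80.2807; b·c/n = 501·130/2202 = 29.5777
OR_MH = (154.8681 + 80.2807) / (14.6368 + 29.5777) = 235.1487 / 44.2144 = 5.31837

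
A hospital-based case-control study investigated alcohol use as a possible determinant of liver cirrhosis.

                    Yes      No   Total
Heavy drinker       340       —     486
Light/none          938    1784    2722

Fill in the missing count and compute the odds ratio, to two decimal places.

4.43

The missing cell is in the exposed row: 486 − 340 = 146.
So a = 340, b = 146, c = 938, d = 1784.
OR = (a·d)/(b·c) = (340 × 1784) / (146 × 938) = 606560 / 136948 = 4.42913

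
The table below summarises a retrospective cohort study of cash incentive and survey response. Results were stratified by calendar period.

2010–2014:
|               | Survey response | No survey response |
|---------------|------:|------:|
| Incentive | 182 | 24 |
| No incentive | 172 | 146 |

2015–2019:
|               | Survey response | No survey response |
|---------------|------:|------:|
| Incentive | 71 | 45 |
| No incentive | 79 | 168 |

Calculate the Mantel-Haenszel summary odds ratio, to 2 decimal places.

OR_MH = Σ(aᵢdᵢ/nᵢ) / Σ(bᵢcᵢ/nᵢ), where nᵢ is the stratum total.
Stratum 1 (2010–2014): n = 524; a·d/n = 182·146/524 = 50.7099; b·c/n = 24·172/524 = 7.8779
Stratum 2 (2015–2019): n = 363; a·d/n = 71·168/363 = 32.8595; b·c/n = 45·79/363 = 9.7934
OR_MH = (50.7099 + 32.8595) / (7.8779 + 9.7934) = 83.5694 / 17.6713 = 4.72912

4.73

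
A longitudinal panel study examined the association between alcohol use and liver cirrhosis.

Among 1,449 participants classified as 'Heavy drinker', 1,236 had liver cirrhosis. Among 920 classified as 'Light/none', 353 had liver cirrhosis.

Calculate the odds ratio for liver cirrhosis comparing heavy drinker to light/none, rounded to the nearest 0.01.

9.32

From the description: a = 1236, b = 213, c = 353, d = 567.
OR = (a·d)/(b·c) = (1236 × 567) / (213 × 353) = 700812 / 75189 = 9.32067
The odds of liver cirrhosis are about 9.32 times as high in the heavy drinker group.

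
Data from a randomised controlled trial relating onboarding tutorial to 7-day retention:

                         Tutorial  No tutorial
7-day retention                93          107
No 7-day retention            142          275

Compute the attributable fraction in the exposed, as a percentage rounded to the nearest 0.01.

29.22

Reading the table with exposure as columns: a = 93 (Tutorial, case), b = 142 (Tutorial, non-case), c = 107 (No tutorial, case), d = 275.
Risk in exposed = 93/235 = 0.39574; risk in unexposed = 107/382 = 0.28010.
RR = 0.39574/0.28010 = 1.41285
AR% = (RR − 1)/RR × 100 = (1.41285 − 1)/1.41285 × 100 = 29.2209%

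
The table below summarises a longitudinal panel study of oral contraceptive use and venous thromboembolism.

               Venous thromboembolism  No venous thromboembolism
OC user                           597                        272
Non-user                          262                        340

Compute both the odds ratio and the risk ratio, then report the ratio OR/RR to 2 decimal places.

1.80

Cells: a = 597, b = 272, c = 262, d = 340.
OR = (597·340)/(272·262) = 202980/71264 = 2.84828
Risk in exposed = 597/869 = 0.68700; risk in unexposed = 262/602 = 0.43522; RR = 1.57852
OR/RR = 2.84828 / 1.57852 = 1.80440
The outcome is not rare, so the OR lies further from 1 than the RR.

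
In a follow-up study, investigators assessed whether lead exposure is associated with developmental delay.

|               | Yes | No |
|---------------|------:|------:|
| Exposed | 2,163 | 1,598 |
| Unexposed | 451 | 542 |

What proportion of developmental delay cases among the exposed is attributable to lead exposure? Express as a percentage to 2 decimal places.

21.03

Cells: a = 2163, b = 1598, c = 451, d = 542.
Risk in exposed = 2163/3761 = 0.57511; risk in unexposed = 451/993 = 0.45418.
RR = 0.57511/0.45418 = 1.26627
AR% = (RR − 1)/RR × 100 = (1.26627 − 1)/1.26627 × 100 = 21.0278%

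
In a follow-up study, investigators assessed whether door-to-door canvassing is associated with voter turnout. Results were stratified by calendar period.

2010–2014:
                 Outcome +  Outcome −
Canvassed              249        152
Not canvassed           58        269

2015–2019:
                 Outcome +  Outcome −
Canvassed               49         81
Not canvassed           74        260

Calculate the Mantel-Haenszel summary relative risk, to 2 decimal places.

2.79

RR_MH = Σ(aᵢ·n₀ᵢ/nᵢ) / Σ(cᵢ·n₁ᵢ/nᵢ), with n₁ᵢ = aᵢ+bᵢ (exposed), n₀ᵢ = cᵢ+dᵢ (unexposed), nᵢ = n₁ᵢ+n₀ᵢ.
Stratum 1 (2010–2014): n₁ = 401, n₀ = 327, n = 728; a·n₀/n = 249·327/728 = 111.8448; c·n₁/n = 58·401/728 = 31.9478
Stratum 2 (2015–2019): n₁ = 130, n₀ = 334, n = 464; a·n₀/n = 49·334/464 = 35.2716; c·n₁/n = 74·130/464 = 20.7328
RR_MH = (111.8448 + 35.2716) / (31.9478 + 20.7328) = 147.1163 / 52.6806 = 2.79261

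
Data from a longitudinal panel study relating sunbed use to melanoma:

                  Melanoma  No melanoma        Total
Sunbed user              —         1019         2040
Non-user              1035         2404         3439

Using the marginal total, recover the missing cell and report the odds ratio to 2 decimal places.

2.33

The missing cell is in the exposed row: 2040 − 1019 = 1021.
So a = 1021, b = 1019, c = 1035, d = 2404.
OR = (a·d)/(b·c) = (1021 × 2404) / (1019 × 1035) = 2454484 / 1054665 = 2.32726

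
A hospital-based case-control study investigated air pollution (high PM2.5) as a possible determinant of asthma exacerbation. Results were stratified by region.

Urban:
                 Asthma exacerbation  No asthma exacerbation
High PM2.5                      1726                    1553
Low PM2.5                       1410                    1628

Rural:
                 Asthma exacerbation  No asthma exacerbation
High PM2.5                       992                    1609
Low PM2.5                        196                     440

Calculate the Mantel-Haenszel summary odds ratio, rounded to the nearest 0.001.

1.305

OR_MH = Σ(aᵢdᵢ/nᵢ) / Σ(bᵢcᵢ/nᵢ), where nᵢ is the stratum total.
Stratum 1 (Urban): n = 6317; a·d/n = 1726·1628/6317 = 444.8200; b·c/n = 1553·1410/6317 = 346.6408
Stratum 2 (Rural): n = 3237; a·d/n = 992·440/3237 = 134.8409; b·c/n = 1609·196/3237 = 97.4248
OR_MH = (444.8200 + 134.8409) / (346.6408 + 97.4248) = 579.6609 / 444.0656 = 1.30535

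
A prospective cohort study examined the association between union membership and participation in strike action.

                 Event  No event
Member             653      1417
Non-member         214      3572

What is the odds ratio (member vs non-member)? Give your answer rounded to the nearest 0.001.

7.692

Cells: a = 653, b = 1417, c = 214, d = 3572.
OR = (a·d)/(b·c) = (653 × 3572) / (1417 × 214) = 2332516 / 303238 = 7.69203
The odds of participation in strike action are about 7.69 times as high in the member group.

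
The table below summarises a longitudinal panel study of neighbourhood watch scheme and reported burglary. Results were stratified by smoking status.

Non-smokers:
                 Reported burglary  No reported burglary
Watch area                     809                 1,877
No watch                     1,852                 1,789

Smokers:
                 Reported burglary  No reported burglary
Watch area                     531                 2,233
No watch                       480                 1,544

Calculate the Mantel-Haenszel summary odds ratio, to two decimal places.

0.52

OR_MH = Σ(aᵢdᵢ/nᵢ) / Σ(bᵢcᵢ/nᵢ), where nᵢ is the stratum total.
Stratum 1 (Non-smokers): n = 6327; a·d/n = 809·1789/6327 = 228.7500; b·c/n = 1877·1852/6327 = 549.4237
Stratum 2 (Smokers): n = 4788; a·d/n = 531·1544/4788 = 171.2331; b·c/n = 2233·480/4788 = 223.8596
OR_MH = (228.7500 + 171.2331) / (549.4237 + 223.8596) = 399.9830 / 773.2834 = 0.51725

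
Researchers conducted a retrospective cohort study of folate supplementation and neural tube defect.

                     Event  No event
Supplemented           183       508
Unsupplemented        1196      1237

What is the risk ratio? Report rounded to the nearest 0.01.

Cells: a = 183, b = 508, c = 1196, d = 1237.
Risk in exposed = 183/691 = 0.26483; risk in unexposed = 1196/2433 = 0.49157.
RR = 0.26483 / 0.49157 = 0.53875
The risk is 46% lower among the exposed than among the unexposed.

0.54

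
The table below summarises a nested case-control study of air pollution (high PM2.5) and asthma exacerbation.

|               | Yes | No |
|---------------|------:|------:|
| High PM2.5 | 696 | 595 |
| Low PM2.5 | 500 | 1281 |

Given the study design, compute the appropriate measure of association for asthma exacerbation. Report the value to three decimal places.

2.997

Cells: a = 696, b = 595, c = 500, d = 1281.
This is a nested case-control study: participants were sampled on outcome status, so risks in the source population cannot be estimated directly — relative risk is not valid here. The odds ratio is the appropriate measure.
OR = (a·d)/(b·c) = (696 × 1281) / (595 × 500) = 891576 / 297500 = 2.99689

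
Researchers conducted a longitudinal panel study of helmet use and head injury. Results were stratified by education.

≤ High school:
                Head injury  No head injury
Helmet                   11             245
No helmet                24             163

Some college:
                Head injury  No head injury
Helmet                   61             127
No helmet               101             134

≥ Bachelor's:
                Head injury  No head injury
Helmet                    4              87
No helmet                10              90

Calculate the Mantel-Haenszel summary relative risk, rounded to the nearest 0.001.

0.640

RR_MH = Σ(aᵢ·n₀ᵢ/nᵢ) / Σ(cᵢ·n₁ᵢ/nᵢ), with n₁ᵢ = aᵢ+bᵢ (exposed), n₀ᵢ = cᵢ+dᵢ (unexposed), nᵢ = n₁ᵢ+n₀ᵢ.
Stratum 1 (≤ High school): n₁ = 256, n₀ = 187, n = 443; a·n₀/n = 11·187/443 = 4.6433; c·n₁/n = 24·256/443 = 13.8691
Stratum 2 (Some college): n₁ = 188, n₀ = 235, n = 423; a·n₀/n = 61·235/423 = 33.8889; c·n₁/n = 101·188/423 = 44.8889
Stratum 3 (≥ Bachelor's): n₁ = 91, n₀ = 100, n = 191; a·n₀/n = 4·100/191 = 2.0942; c·n₁/n = 10·91/191 = 4.7644
RR_MH = (4.6433 + 33.8889 + 2.0942) / (13.8691 + 44.8889 + 4.7644) = 40.6265 / 63.5224 = 0.63956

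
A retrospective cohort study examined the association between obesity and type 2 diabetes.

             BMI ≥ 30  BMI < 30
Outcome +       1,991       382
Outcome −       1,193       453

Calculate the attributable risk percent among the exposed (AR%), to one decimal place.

Reading the table with exposure as columns: a = 1991 (BMI ≥ 30, case), b = 1193 (BMI ≥ 30, non-case), c = 382 (BMI < 30, case), d = 453.
Risk in exposed = 1991/3184 = 0.62531; risk in unexposed = 382/835 = 0.45749.
RR = 0.62531/0.45749 = 1.36685
AR% = (RR − 1)/RR × 100 = (1.36685 − 1)/1.36685 × 100 = 26.8392%

26.8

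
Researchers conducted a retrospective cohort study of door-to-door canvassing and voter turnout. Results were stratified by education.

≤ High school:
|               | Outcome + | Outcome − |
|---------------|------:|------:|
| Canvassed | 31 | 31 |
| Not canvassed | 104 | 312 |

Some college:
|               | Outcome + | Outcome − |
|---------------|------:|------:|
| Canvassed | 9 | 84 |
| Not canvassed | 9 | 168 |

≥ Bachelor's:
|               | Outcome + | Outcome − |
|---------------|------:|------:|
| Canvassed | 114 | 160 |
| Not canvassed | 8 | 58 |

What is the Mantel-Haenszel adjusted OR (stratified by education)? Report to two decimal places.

3.40

OR_MH = Σ(aᵢdᵢ/nᵢ) / Σ(bᵢcᵢ/nᵢ), where nᵢ is the stratum total.
Stratum 1 (≤ High school): n = 478; a·d/n = 31·312/478 = 20.2343; b·c/n = 31·104/478 = 6.7448
Stratum 2 (Some college): n = 270; a·d/n = 9·168/270 = 5.6000; b·c/n = 84·9/270 = 2.8000
Stratum 3 (≥ Bachelor's): n = 340; a·d/n = 114·58/340 = 19.4471; b·c/n = 160·8/340 = 3.7647
OR_MH = (20.2343 + 5.6000 + 19.4471) / (6.7448 + 2.8000 + 3.7647) = 45.2814 / 13.3095 = 3.40219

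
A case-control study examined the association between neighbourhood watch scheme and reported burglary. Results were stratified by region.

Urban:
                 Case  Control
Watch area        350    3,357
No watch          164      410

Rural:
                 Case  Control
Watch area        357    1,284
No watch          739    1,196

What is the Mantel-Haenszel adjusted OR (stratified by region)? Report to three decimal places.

OR_MH = Σ(aᵢdᵢ/nᵢ) / Σ(bᵢcᵢ/nᵢ), where nᵢ is the stratum total.
Stratum 1 (Urban): n = 4281; a·d/n = 350·410/4281 = 33.5202; b·c/n = 3357·164/4281 = 128.6027
Stratum 2 (Rural): n = 3576; a·d/n = 357·1196/3576 = 119.3993; b·c/n = 1284·739/3576 = 265.3456
OR_MH = (33.5202 + 119.3993) / (128.6027 + 265.3456) = 152.9195 / 393.9483 = 0.38817

0.388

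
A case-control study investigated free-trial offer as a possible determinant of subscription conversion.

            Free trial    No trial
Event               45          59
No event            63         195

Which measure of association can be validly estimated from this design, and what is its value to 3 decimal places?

Reading the table with exposure as columns: a = 45 (Free trial, case), b = 63 (Free trial, non-case), c = 59 (No trial, case), d = 195.
This is a case-control study: participants were sampled on outcome status, so risks in the source population cannot be estimated directly — relative risk is not valid here. The odds ratio is the appropriate measure.
OR = (a·d)/(b·c) = (45 × 195) / (63 × 59) = 8775 / 3717 = 2.36077

2.361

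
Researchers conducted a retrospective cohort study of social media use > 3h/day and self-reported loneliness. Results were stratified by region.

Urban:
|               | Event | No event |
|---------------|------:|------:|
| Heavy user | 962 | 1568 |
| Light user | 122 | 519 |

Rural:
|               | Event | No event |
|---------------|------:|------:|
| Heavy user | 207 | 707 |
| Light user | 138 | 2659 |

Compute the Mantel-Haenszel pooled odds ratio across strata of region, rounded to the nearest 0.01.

OR_MH = Σ(aᵢdᵢ/nᵢ) / Σ(bᵢcᵢ/nᵢ), where nᵢ is the stratum total.
Stratum 1 (Urban): n = 3171; a·d/n = 962·519/3171 = 157.4513; b·c/n = 1568·122/3171 = 60.3267
Stratum 2 (Rural): n = 3711; a·d/n = 207·2659/3711 = 148.3193; b·c/n = 707·138/3711 = 26.2910
OR_MH = (157.4513 + 148.3193) / (60.3267 + 26.2910) = 305.7706 / 86.6177 = 3.53012

3.53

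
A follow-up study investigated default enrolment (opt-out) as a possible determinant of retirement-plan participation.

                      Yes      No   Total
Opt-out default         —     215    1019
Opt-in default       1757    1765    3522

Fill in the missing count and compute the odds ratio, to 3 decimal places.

3.757

The missing cell is in the exposed row: 1019 − 215 = 804.
So a = 804, b = 215, c = 1757, d = 1765.
OR = (a·d)/(b·c) = (804 × 1765) / (215 × 1757) = 1419060 / 377755 = 3.75656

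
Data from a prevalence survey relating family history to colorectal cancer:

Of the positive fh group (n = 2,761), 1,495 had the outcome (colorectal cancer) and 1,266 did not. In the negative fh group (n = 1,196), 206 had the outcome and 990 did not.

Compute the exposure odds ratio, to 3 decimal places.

5.675

From the description: a = 1495, b = 1266, c = 206, d = 990.
OR = (a·d)/(b·c) = (1495 × 990) / (1266 × 206) = 1480050 / 260796 = 5.67513
The odds of colorectal cancer are about 5.68 times as high in the positive fh group.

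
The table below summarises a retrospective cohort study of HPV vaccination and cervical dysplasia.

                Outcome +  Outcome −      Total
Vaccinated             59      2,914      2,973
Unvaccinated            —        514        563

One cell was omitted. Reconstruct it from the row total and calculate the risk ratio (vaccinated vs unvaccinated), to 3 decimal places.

0.228

The missing cell is in the unexposed row: 563 − 514 = 49.
So a = 59, b = 2914, c = 49, d = 514.
RR = [a/(a+b)] / [c/(c+d)] = (59/2973) / (49/563) = 0.01985/0.08703 = 0.22802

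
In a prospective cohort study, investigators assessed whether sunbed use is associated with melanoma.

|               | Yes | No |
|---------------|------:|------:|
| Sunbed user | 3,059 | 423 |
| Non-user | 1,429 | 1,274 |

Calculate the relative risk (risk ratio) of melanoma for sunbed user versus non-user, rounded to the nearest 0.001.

1.662

Cells: a = 3059, b = 423, c = 1429, d = 1274.
Risk in exposed = 3059/3482 = 0.87852; risk in unexposed = 1429/2703 = 0.52867.
RR = 0.87852 / 0.52867 = 1.66175
The risk among the exposed is 1.66 times that among the unexposed.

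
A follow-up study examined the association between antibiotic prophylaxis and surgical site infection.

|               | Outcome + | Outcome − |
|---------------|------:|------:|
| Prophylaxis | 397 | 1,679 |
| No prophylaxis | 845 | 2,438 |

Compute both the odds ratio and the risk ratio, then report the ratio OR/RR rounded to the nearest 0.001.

Cells: a = 397, b = 1679, c = 845, d = 2438.
OR = (397·2438)/(1679·845) = 967886/1418755 = 0.68221
Risk in exposed = 397/2076 = 0.19123; risk in unexposed = 845/3283 = 0.25739; RR = 0.74298
OR/RR = 0.68221 / 0.74298 = 0.91820
The outcome is not rare, so the OR lies further from 1 than the RR.

0.918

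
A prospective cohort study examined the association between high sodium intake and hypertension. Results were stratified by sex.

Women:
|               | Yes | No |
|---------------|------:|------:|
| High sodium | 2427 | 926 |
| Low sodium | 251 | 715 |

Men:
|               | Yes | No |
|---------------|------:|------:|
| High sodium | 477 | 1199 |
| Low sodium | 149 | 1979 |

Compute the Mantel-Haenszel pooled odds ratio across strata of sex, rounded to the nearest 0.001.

OR_MH = Σ(aᵢdᵢ/nᵢ) / Σ(bᵢcᵢ/nᵢ), where nᵢ is the stratum total.
Stratum 1 (Women): n = 4319; a·d/n = 2427·715/4319 = 401.7840; b·c/n = 926·251/4319 = 53.8148
Stratum 2 (Men): n = 3804; a·d/n = 477·1979/3804 = 248.1554; b·c/n = 1199·149/3804 = 46.9640
OR_MH = (401.7840 + 248.1554) / (53.8148 + 46.9640) = 649.9393 / 100.7788 = 6.44917

6.449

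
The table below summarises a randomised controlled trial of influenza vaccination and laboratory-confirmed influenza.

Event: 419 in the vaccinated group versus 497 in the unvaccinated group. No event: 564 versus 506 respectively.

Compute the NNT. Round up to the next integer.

15

Risk in treated group = 419/983 = 0.42625; risk in control = 497/1003 = 0.49551.
Absolute risk reduction = 0.49551 − 0.42625 = 0.06927
NNT = 1 / ARR = 1 / 0.06927 = 14.437 → round up → 15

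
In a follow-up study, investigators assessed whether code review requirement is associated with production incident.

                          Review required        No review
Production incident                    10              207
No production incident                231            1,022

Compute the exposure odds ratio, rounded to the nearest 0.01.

0.21

Reading the table with exposure as columns: a = 10 (Review required, case), b = 231 (Review required, non-case), c = 207 (No review, case), d = 1022.
OR = (a·d)/(b·c) = (10 × 1022) / (231 × 207) = 10220 / 47817 = 0.21373
Exposure is associated with lower odds of production incident (OR = 0.21 < 1).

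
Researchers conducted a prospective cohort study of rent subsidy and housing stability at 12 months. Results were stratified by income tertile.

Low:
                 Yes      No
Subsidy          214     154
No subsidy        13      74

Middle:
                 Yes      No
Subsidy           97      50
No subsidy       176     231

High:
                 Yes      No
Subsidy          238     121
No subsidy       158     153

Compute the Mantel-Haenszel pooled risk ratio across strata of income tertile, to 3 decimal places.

RR_MH = Σ(aᵢ·n₀ᵢ/nᵢ) / Σ(cᵢ·n₁ᵢ/nᵢ), with n₁ᵢ = aᵢ+bᵢ (exposed), n₀ᵢ = cᵢ+dᵢ (unexposed), nᵢ = n₁ᵢ+n₀ᵢ.
Stratum 1 (Low): n₁ = 368, n₀ = 87, n = 455; a·n₀/n = 214·87/455 = 40.9187; c·n₁/n = 13·368/455 = 10.5143
Stratum 2 (Middle): n₁ = 147, n₀ = 407, n = 554; a·n₀/n = 97·407/554 = 71.2617; c·n₁/n = 176·147/554 = 46.7004
Stratum 3 (High): n₁ = 359, n₀ = 311, n = 670; a·n₀/n = 238·311/670 = 110.4746; c·n₁/n = 158·359/670 = 84.6597
RR_MH = (40.9187 + 71.2617 + 110.4746) / (10.5143 + 46.7004 + 84.6597) = 222.6550 / 141.8743 = 1.56938

1.569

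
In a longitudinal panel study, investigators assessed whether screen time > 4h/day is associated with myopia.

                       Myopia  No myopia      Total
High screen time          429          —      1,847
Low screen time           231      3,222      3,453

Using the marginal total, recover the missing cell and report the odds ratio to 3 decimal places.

The missing cell is in the exposed row: 1847 − 429 = 1418.
So a = 429, b = 1418, c = 231, d = 3222.
OR = (a·d)/(b·c) = (429 × 3222) / (1418 × 231) = 1382238 / 327558 = 4.21983

4.220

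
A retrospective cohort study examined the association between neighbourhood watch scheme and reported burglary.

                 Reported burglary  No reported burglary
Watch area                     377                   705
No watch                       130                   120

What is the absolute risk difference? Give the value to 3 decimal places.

Cells: a = 377, b = 705, c = 130, d = 120.
Risk in exposed = 377/1082 = 0.348429; risk in unexposed = 130/250 = 0.520000.
Risk difference = 0.348429 − 0.520000 = -0.171571

-0.172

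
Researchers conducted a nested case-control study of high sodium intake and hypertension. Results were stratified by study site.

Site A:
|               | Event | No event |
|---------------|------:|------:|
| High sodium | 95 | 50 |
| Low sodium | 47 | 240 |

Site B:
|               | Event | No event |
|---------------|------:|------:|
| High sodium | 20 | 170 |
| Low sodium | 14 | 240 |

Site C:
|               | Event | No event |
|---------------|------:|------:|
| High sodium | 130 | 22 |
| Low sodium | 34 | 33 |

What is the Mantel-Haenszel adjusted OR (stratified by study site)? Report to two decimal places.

OR_MH = Σ(aᵢdᵢ/nᵢ) / Σ(bᵢcᵢ/nᵢ), where nᵢ is the stratum total.
Stratum 1 (Site A): n = 432; a·d/n = 95·240/432 = 52.7778; b·c/n = 50·47/432 = 5.4398
Stratum 2 (Site B): n = 444; a·d/n = 20·240/444 = 10.8108; b·c/n = 170·14/444 = 5.3604
Stratum 3 (Site C): n = 219; a·d/n = 130·33/219 = 19.5890; b·c/n = 22·34/219 = 3.4155
OR_MH = (52.7778 + 10.8108 + 19.5890) / (5.4398 + 5.3604 + 3.4155) = 83.1776 / 14.2157 = 5.85111

5.85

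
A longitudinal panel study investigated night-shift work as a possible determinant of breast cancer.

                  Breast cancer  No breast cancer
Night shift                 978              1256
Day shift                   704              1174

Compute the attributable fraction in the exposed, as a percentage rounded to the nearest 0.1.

14.4

Cells: a = 978, b = 1256, c = 704, d = 1174.
Risk in exposed = 978/2234 = 0.43778; risk in unexposed = 704/1878 = 0.37487.
RR = 0.43778/0.37487 = 1.16783
AR% = (RR − 1)/RR × 100 = (1.16783 − 1)/1.16783 × 100 = 14.3709%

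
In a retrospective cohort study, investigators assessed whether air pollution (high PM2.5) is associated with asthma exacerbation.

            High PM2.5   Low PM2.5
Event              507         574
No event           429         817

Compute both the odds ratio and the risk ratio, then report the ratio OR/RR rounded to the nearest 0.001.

Reading the table with exposure as columns: a = 507 (High PM2.5, case), b = 429 (High PM2.5, non-case), c = 574 (Low PM2.5, case), d = 817.
OR = (507·817)/(429·574) = 414219/246246 = 1.68213
Risk in exposed = 507/936 = 0.54167; risk in unexposed = 574/1391 = 0.41265; RR = 1.31265
OR/RR = 1.68213 / 1.31265 = 1.28148
The outcome is not rare, so the OR lies further from 1 than the RR.

1.281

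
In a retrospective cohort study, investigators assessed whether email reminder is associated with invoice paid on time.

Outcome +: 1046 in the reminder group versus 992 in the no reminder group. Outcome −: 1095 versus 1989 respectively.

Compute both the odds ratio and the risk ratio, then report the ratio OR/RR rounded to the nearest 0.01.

From the description: a = 1046, b = 1095, c = 992, d = 1989.
OR = (1046·1989)/(1095·992) = 2080494/1086240 = 1.91532
Risk in exposed = 1046/2141 = 0.48856; risk in unexposed = 992/2981 = 0.33277; RR = 1.46813
OR/RR = 1.91532 / 1.46813 = 1.30459
The outcome is not rare, so the OR lies further from 1 than the RR.

1.30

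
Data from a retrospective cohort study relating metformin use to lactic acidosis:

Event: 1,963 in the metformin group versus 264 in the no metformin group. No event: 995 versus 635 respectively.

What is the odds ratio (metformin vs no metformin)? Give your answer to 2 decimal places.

From the description: a = 1963, b = 995, c = 264, d = 635.
OR = (a·d)/(b·c) = (1963 × 635) / (995 × 264) = 1246505 / 262680 = 4.74534
The odds of lactic acidosis are about 4.75 times as high in the metformin group.

4.75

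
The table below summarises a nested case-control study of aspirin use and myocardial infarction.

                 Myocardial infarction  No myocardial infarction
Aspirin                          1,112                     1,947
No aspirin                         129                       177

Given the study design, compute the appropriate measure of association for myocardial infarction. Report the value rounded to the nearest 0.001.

Cells: a = 1112, b = 1947, c = 129, d = 177.
This is a nested case-control study: participants were sampled on outcome status, so risks in the source population cannot be estimated directly — relative risk is not valid here. The odds ratio is the appropriate measure.
OR = (a·d)/(b·c) = (1112 × 177) / (1947 × 129) = 196824 / 251163 = 0.78365

0.784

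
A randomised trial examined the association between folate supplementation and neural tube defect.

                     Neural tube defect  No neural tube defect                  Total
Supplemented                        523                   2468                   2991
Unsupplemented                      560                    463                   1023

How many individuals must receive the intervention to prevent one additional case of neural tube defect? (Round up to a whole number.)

3

Risk in treated group = 523/2991 = 0.17486; risk in control = 560/1023 = 0.54741.
Absolute risk reduction = 0.54741 − 0.17486 = 0.37255
NNT = 1 / ARR = 1 / 0.37255 = 2.684 → round up → 3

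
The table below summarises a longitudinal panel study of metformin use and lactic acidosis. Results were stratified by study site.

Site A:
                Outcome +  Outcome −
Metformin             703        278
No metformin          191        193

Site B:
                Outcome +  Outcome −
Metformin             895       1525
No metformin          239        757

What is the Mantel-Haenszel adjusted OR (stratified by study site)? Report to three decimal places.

OR_MH = Σ(aᵢdᵢ/nᵢ) / Σ(bᵢcᵢ/nᵢ), where nᵢ is the stratum total.
Stratum 1 (Site A): n = 1365; a·d/n = 703·193/1365 = 99.3985; b·c/n = 278·191/1365 = 38.8996
Stratum 2 (Site B): n = 3416; a·d/n = 895·757/3416 = 198.3358; b·c/n = 1525·239/3416 = 106.6964
OR_MH = (99.3985 + 198.3358) / (38.8996 + 106.6964) = 297.7343 / 145.5961 = 2.04493

2.045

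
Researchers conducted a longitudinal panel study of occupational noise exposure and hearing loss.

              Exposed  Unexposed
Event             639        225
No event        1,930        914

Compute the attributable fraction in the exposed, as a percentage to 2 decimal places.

20.58

Reading the table with exposure as columns: a = 639 (Exposed, case), b = 1930 (Exposed, non-case), c = 225 (Unexposed, case), d = 914.
Risk in exposed = 639/2569 = 0.24873; risk in unexposed = 225/1139 = 0.19754.
RR = 0.24873/0.19754 = 1.25915
AR% = (RR − 1)/RR × 100 = (1.25915 − 1)/1.25915 × 100 = 20.5814%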